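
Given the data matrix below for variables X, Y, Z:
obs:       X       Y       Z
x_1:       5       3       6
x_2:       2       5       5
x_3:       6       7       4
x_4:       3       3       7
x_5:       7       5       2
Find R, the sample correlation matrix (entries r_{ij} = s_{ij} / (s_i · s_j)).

Step 1 — column means:
  mean(X) = (5 + 2 + 6 + 3 + 7) / 5 = 23/5 = 4.6
  mean(Y) = (3 + 5 + 7 + 3 + 5) / 5 = 23/5 = 4.6
  mean(Z) = (6 + 5 + 4 + 7 + 2) / 5 = 24/5 = 4.8

Step 2 — sample variances and covariances s[i,j] = (1/(n-1)) · Σ_k (x_{k,i} - mean_i) · (x_{k,j} - mean_j), with n-1 = 4:
  s[X,X] = ((0.4)·(0.4) + (-2.6)·(-2.6) + (1.4)·(1.4) + (-1.6)·(-1.6) + (2.4)·(2.4)) / 4 = 17.2/4 = 4.3
  s[X,Y] = ((0.4)·(-1.6) + (-2.6)·(0.4) + (1.4)·(2.4) + (-1.6)·(-1.6) + (2.4)·(0.4)) / 4 = 5.2/4 = 1.3
  s[X,Z] = ((0.4)·(1.2) + (-2.6)·(0.2) + (1.4)·(-0.8) + (-1.6)·(2.2) + (2.4)·(-2.8)) / 4 = -11.4/4 = -2.85
  s[Y,Y] = ((-1.6)·(-1.6) + (0.4)·(0.4) + (2.4)·(2.4) + (-1.6)·(-1.6) + (0.4)·(0.4)) / 4 = 11.2/4 = 2.8
  s[Y,Z] = ((-1.6)·(1.2) + (0.4)·(0.2) + (2.4)·(-0.8) + (-1.6)·(2.2) + (0.4)·(-2.8)) / 4 = -8.4/4 = -2.1
  s[Z,Z] = ((1.2)·(1.2) + (0.2)·(0.2) + (-0.8)·(-0.8) + (2.2)·(2.2) + (-2.8)·(-2.8)) / 4 = 14.8/4 = 3.7
  Sample standard deviations s_i = √(s[i,i]):
  s(X) = √(4.3) = 2.0736
  s(Y) = √(2.8) = 1.6733
  s(Z) = √(3.7) = 1.9235

Step 3 — r_{ij} = s_{ij} / (s_i · s_j):
  r[X,X] = 1 (diagonal).
  r[X,Y] = 1.3 / (2.0736 · 1.6733) = 1.3 / 3.4699 = 0.3747
  r[X,Z] = -2.85 / (2.0736 · 1.9235) = -2.85 / 3.9887 = -0.7145
  r[Y,Y] = 1 (diagonal).
  r[Y,Z] = -2.1 / (1.6733 · 1.9235) = -2.1 / 3.2187 = -0.6524
  r[Z,Z] = 1 (diagonal).

R is symmetric with unit diagonal. Assembling:

R = [[1, 0.3747, -0.7145],
 [0.3747, 1, -0.6524],
 [-0.7145, -0.6524, 1]]


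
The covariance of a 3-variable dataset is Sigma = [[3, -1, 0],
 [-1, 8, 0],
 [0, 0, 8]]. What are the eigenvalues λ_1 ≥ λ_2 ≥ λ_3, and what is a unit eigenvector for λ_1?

Step 1 — characteristic polynomial p(λ) = det(λI - Sigma) = λ³ - tr·λ² + c_1·λ - det, where tr = trace, c_1 = sum of the principal 2×2 minors, det = det(Sigma):
  tr = 3 + 8 + 8 = 19,
  c_1 = (3·8 - (-1)²) + (3·8 - (0)²) + (8·8 - (0)²) = 23 + 24 + 64 = 111,
  det = 3·(8·8 - (0)²) - (-1)·((-1)·8 - (0)·(0)) + (0)·((-1)·(0) - 8·(0)) = 3·(64) - (-1)·(-8) + (0)·(0) = 184.
  So p(λ) = λ³ - 19λ² + 111λ - 184.
Step 2 — look for an integer root (rational root theorem: any rational root is an integer divisor of 184). Testing λ = 8:
  p(8) = 512 - 1216 + 888 - 184 = 0  ✓
  Dividing out (λ - 8): p(λ) = (λ - 8)(λ² - 11λ + 23).
Step 3 — remaining eigenvalues from the quadratic λ² - 11λ + 23 = 0:
  Δ = 11² - 4·23 = 121 - 92 = 29,  λ = (11 ± √29)/2 = (11 ± 5.3852)/2 ≈ 8.1926 or 2.8074.
  Sorted: λ_1 = 8.1926,  λ_2 = 8,  λ_3 = 2.8074  (check: sum = 19 = tr ✓).

Step 4 — unit eigenvector for λ_1 ≈ 8.1926: v spans the null space of (Sigma - λ_1 I), whose rows are
  r_1 = (-5.1926, -1, 0),  r_2 = (-1, -0.1926, 0),  r_3 = (0, 0, -0.1926).
  v is orthogonal to every row, so take v ∝ r_1 × r_3 = ((-1)·(-0.1926) - (0)·(0), (0)·(0) - (-5.1926)·(-0.1926), (-5.1926)·(0) - (-1)·(0)) ≈ (0.1926, -1, 0).
  Let u = (0.1926, -1, 0).
  ||u|| = √((0.1926)² + (-1)² + (0)²) = √(1.0371) ≈ 1.0184,  v_1 = u/||u|| ≈ (0.1891, -0.982, 0) (||v_1|| = 1).

λ_1 = 8.1926,  λ_2 = 8,  λ_3 = 2.8074;  v_1 ≈ (0.1891, -0.982, 0)


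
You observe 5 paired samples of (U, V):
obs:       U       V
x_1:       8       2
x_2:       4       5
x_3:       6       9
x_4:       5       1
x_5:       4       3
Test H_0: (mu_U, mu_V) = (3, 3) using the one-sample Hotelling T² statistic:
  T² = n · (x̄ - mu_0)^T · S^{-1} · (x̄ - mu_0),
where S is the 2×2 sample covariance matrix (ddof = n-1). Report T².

Step 1 — sample mean vector:
  mean(U) = (8 + 4 + 6 + 5 + 4) / 5 = 27/5 = 5.4
  mean(V) = (2 + 5 + 9 + 1 + 3) / 5 = 20/5 = 4
  x̄ = (5.4, 4),  deviation x̄ - mu_0 = (5.4, 4) - (3, 3) = (2.4, 1).

Step 2 — sample covariance matrix, S[i,j] = (1/(n-1)) · Σ_k (x_{k,i} - mean_i) · (x_{k,j} - mean_j), divisor n-1 = 4:
  S[U,U] = ((2.6)·(2.6) + (-1.4)·(-1.4) + (0.6)·(0.6) + (-0.4)·(-0.4) + (-1.4)·(-1.4)) / 4 = 11.2/4 = 2.8
  S[U,V] = ((2.6)·(-2) + (-1.4)·(1) + (0.6)·(5) + (-0.4)·(-3) + (-1.4)·(-1)) / 4 = -1/4 = -0.25
  S[V,V] = ((-2)·(-2) + (1)·(1) + (5)·(5) + (-3)·(-3) + (-1)·(-1)) / 4 = 40/4 = 10
  S = [[2.8, -0.25],
 [-0.25, 10]].

Step 3 — invert S. det(S) = 2.8·10 - (-0.25)² = 27.9375.
  S^{-1} = (1/det) · [[d, -b], [-b, a]] = [[0.3579, 0.0089],
 [0.0089, 0.1002]].

Step 4 — quadratic form (x̄ - mu_0)^T · S^{-1} · (x̄ - mu_0):
  S^{-1} · (x̄ - mu_0) = (0.868, 0.1217),
  (x̄ - mu_0)^T · [...] = (2.4)·(0.868) + (1)·(0.1217) = 2.2049.

Step 5 — scale by n: T² = 5 · 2.2049 = 11.0246.

T² ≈ 11.0246


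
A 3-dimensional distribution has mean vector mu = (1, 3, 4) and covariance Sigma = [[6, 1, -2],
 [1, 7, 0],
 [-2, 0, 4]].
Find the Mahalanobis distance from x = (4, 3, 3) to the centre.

Step 1 — centre the observation: (x - mu) = (3, 0, -1).

Step 2 — invert Sigma (cofactor / det for 3×3, or solve directly):
  Sigma^{-1} = [[0.2059, -0.0294, 0.1029],
 [-0.0294, 0.1471, -0.0147],
 [0.1029, -0.0147, 0.3015]].

Step 3 — form the quadratic (x - mu)^T · Sigma^{-1} · (x - mu):
  Sigma^{-1} · (x - mu) = (0.5147, -0.0735, 0.0074).
  (x - mu)^T · [Sigma^{-1} · (x - mu)] = (3)·(0.5147) + (0)·(-0.0735) + (-1)·(0.0074) = 1.5368.

Step 4 — take square root: d = √(1.5368) ≈ 1.2397.

d(x, mu) = √(1.5368) ≈ 1.2397


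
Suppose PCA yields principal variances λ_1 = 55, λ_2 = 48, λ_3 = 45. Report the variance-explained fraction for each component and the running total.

Step 1 — total variance = trace(Sigma) = Σ λ_i = 55 + 48 + 45 = 148.

Step 2 — fraction explained by component i = λ_i / Σ λ:
  PC1: 55/148 = 0.3716
  PC2: 48/148 = 0.3243
  PC3: 45/148 = 0.3041

Step 3 — cumulative fraction after k components = (λ_1 + ... + λ_k) / Σ λ:
  k = 1: 55/148 = 0.3716
  k = 2: (55 + 48)/148 = 103/148 = 0.6959
  k = 3: (55 + 48 + 45)/148 = 148/148 = 1

Summary (fraction, with percent):

explained: PC1 0.3716 (37.16%), PC2 0.3243 (32.43%), PC3 0.3041 (30.41%);  cumulative: 0.3716, 0.6959, 1


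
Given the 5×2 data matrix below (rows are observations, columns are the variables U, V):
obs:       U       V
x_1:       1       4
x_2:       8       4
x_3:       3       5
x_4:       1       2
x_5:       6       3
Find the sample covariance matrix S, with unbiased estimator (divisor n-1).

Step 1 — column means:
  mean(U) = (1 + 8 + 3 + 1 + 6) / 5 = 19/5 = 3.8
  mean(V) = (4 + 4 + 5 + 2 + 3) / 5 = 18/5 = 3.6

Step 2 — sample covariance S[i,j] = (1/(n-1)) · Σ_k (x_{k,i} - mean_i) · (x_{k,j} - mean_j), with n-1 = 4.
  S[U,U] = ((-2.8)·(-2.8) + (4.2)·(4.2) + (-0.8)·(-0.8) + (-2.8)·(-2.8) + (2.2)·(2.2)) / 4 = 38.8/4 = 9.7
  S[U,V] = ((-2.8)·(0.4) + (4.2)·(0.4) + (-0.8)·(1.4) + (-2.8)·(-1.6) + (2.2)·(-0.6)) / 4 = 2.6/4 = 0.65
  S[V,V] = ((0.4)·(0.4) + (0.4)·(0.4) + (1.4)·(1.4) + (-1.6)·(-1.6) + (-0.6)·(-0.6)) / 4 = 5.2/4 = 1.3

S is symmetric (S[j,i] = S[i,j]). Assembling:

S = [[9.7, 0.65],
 [0.65, 1.3]]


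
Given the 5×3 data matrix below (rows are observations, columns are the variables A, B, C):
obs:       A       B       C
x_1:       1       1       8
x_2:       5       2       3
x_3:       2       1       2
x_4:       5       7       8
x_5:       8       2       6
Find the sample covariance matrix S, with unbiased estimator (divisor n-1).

Step 1 — column means:
  mean(A) = (1 + 5 + 2 + 5 + 8) / 5 = 21/5 = 4.2
  mean(B) = (1 + 2 + 1 + 7 + 2) / 5 = 13/5 = 2.6
  mean(C) = (8 + 3 + 2 + 8 + 6) / 5 = 27/5 = 5.4

Step 2 — sample covariance S[i,j] = (1/(n-1)) · Σ_k (x_{k,i} - mean_i) · (x_{k,j} - mean_j), with n-1 = 4.
  S[A,A] = ((-3.2)·(-3.2) + (0.8)·(0.8) + (-2.2)·(-2.2) + (0.8)·(0.8) + (3.8)·(3.8)) / 4 = 30.8/4 = 7.7
  S[A,B] = ((-3.2)·(-1.6) + (0.8)·(-0.6) + (-2.2)·(-1.6) + (0.8)·(4.4) + (3.8)·(-0.6)) / 4 = 9.4/4 = 2.35
  S[A,C] = ((-3.2)·(2.6) + (0.8)·(-2.4) + (-2.2)·(-3.4) + (0.8)·(2.6) + (3.8)·(0.6)) / 4 = 1.6/4 = 0.4
  S[B,B] = ((-1.6)·(-1.6) + (-0.6)·(-0.6) + (-1.6)·(-1.6) + (4.4)·(4.4) + (-0.6)·(-0.6)) / 4 = 25.2/4 = 6.3
  S[B,C] = ((-1.6)·(2.6) + (-0.6)·(-2.4) + (-1.6)·(-3.4) + (4.4)·(2.6) + (-0.6)·(0.6)) / 4 = 13.8/4 = 3.45
  S[C,C] = ((2.6)·(2.6) + (-2.4)·(-2.4) + (-3.4)·(-3.4) + (2.6)·(2.6) + (0.6)·(0.6)) / 4 = 31.2/4 = 7.8

S is symmetric (S[j,i] = S[i,j]). Assembling:

S = [[7.7, 2.35, 0.4],
 [2.35, 6.3, 3.45],
 [0.4, 3.45, 7.8]]


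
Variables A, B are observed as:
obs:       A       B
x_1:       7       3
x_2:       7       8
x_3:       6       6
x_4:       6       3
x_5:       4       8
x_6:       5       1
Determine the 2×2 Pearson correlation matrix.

Step 1 — column means:
  mean(A) = (7 + 7 + 6 + 6 + 4 + 5) / 6 = 35/6 = 5.8333
  mean(B) = (3 + 8 + 6 + 3 + 8 + 1) / 6 = 29/6 = 4.8333

Step 2 — sample variances and covariances s[i,j] = (1/(n-1)) · Σ_k (x_{k,i} - mean_i) · (x_{k,j} - mean_j), with n-1 = 5:
  s[A,A] = ((1.1667)·(1.1667) + (1.1667)·(1.1667) + (0.1667)·(0.1667) + (0.1667)·(0.1667) + (-1.8333)·(-1.8333) + (-0.8333)·(-0.8333)) / 5 = 6.8333/5 = 1.3667
  s[A,B] = ((1.1667)·(-1.8333) + (1.1667)·(3.1667) + (0.1667)·(1.1667) + (0.1667)·(-1.8333) + (-1.8333)·(3.1667) + (-0.8333)·(-3.8333)) / 5 = -1.1667/5 = -0.2333
  s[B,B] = ((-1.8333)·(-1.8333) + (3.1667)·(3.1667) + (1.1667)·(1.1667) + (-1.8333)·(-1.8333) + (3.1667)·(3.1667) + (-3.8333)·(-3.8333)) / 5 = 42.8333/5 = 8.5667
  Sample standard deviations s_i = √(s[i,i]):
  s(A) = √(1.3667) = 1.169
  s(B) = √(8.5667) = 2.9269

Step 3 — r_{ij} = s_{ij} / (s_i · s_j):
  r[A,A] = 1 (diagonal).
  r[A,B] = -0.2333 / (1.169 · 2.9269) = -0.2333 / 3.4217 = -0.0682
  r[B,B] = 1 (diagonal).

R is symmetric with unit diagonal. Assembling:

R = [[1, -0.0682],
 [-0.0682, 1]]


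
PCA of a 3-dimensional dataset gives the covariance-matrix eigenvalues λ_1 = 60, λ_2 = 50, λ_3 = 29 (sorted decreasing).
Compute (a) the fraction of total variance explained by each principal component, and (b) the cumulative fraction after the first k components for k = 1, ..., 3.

Step 1 — total variance = trace(Sigma) = Σ λ_i = 60 + 50 + 29 = 139.

Step 2 — fraction explained by component i = λ_i / Σ λ:
  PC1: 60/139 = 0.4317
  PC2: 50/139 = 0.3597
  PC3: 29/139 = 0.2086

Step 3 — cumulative fraction after k components = (λ_1 + ... + λ_k) / Σ λ:
  k = 1: 60/139 = 0.4317
  k = 2: (60 + 50)/139 = 110/139 = 0.7914
  k = 3: (60 + 50 + 29)/139 = 139/139 = 1

Summary (fraction, with percent):

explained: PC1 0.4317 (43.17%), PC2 0.3597 (35.97%), PC3 0.2086 (20.86%);  cumulative: 0.4317, 0.7914, 1


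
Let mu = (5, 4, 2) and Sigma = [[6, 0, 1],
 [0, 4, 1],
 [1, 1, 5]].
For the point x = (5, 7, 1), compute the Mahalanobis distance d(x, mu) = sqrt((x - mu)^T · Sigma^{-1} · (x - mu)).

Step 1 — centre the observation: (x - mu) = (0, 3, -1).

Step 2 — invert Sigma (cofactor / det for 3×3, or solve directly):
  Sigma^{-1} = [[0.1727, 0.0091, -0.0364],
 [0.0091, 0.2636, -0.0545],
 [-0.0364, -0.0545, 0.2182]].

Step 3 — form the quadratic (x - mu)^T · Sigma^{-1} · (x - mu):
  Sigma^{-1} · (x - mu) = (0.0636, 0.8455, -0.3818).
  (x - mu)^T · [Sigma^{-1} · (x - mu)] = (0)·(0.0636) + (3)·(0.8455) + (-1)·(-0.3818) = 2.9182.

Step 4 — take square root: d = √(2.9182) ≈ 1.7083.

d(x, mu) = √(2.9182) ≈ 1.7083


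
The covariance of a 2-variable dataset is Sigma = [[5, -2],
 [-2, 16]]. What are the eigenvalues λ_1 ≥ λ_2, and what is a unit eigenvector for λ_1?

Step 1 — characteristic polynomial of 2×2 Sigma:
  det(Sigma - λI) = λ² - trace · λ + det = 0.
  trace = 5 + 16 = 21, det = 5·16 - (-2)² = 76.
Step 2 — discriminant:
  Δ = trace² - 4·det = 441 - 304 = 137.
Step 3 — eigenvalues:
  λ = (trace ± √Δ)/2 = (21 ± 11.7047)/2,
  λ_1 = 16.3523,  λ_2 = 4.6477.

Step 4 — unit eigenvector for λ_1: solve (Sigma - λ_1 I)v = 0. First row:
  (5 - 16.3523)·v_x + (-2)·v_y = 0, i.e. (-11.3523)·v_x + (-2)·v_y = 0,
  so v ∝ (b, λ_1 - a) = (-2, 11.3523); multiply by -1 so the first entry is positive: u = (2, -11.3523).
  ||u|| = √((2)² + (-11.3523)²) = √(132.8758) ≈ 11.5272,
  v_1 = u/||u|| ≈ (0.1735, -0.9848) (||v_1|| = 1).

λ_1 = 16.3523,  λ_2 = 4.6477;  v_1 ≈ (0.1735, -0.9848)


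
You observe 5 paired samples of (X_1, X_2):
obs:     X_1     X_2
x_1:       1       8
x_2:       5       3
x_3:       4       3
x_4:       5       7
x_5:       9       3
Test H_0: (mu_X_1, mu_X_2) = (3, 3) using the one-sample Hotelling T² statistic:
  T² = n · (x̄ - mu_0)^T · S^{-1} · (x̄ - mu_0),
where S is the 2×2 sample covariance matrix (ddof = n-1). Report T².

Step 1 — sample mean vector:
  mean(X_1) = (1 + 5 + 4 + 5 + 9) / 5 = 24/5 = 4.8
  mean(X_2) = (8 + 3 + 3 + 7 + 3) / 5 = 24/5 = 4.8
  x̄ = (4.8, 4.8),  deviation x̄ - mu_0 = (4.8, 4.8) - (3, 3) = (1.8, 1.8).

Step 2 — sample covariance matrix, S[i,j] = (1/(n-1)) · Σ_k (x_{k,i} - mean_i) · (x_{k,j} - mean_j), divisor n-1 = 4:
  S[X_1,X_1] = ((-3.8)·(-3.8) + (0.2)·(0.2) + (-0.8)·(-0.8) + (0.2)·(0.2) + (4.2)·(4.2)) / 4 = 32.8/4 = 8.2
  S[X_1,X_2] = ((-3.8)·(3.2) + (0.2)·(-1.8) + (-0.8)·(-1.8) + (0.2)·(2.2) + (4.2)·(-1.8)) / 4 = -18.2/4 = -4.55
  S[X_2,X_2] = ((3.2)·(3.2) + (-1.8)·(-1.8) + (-1.8)·(-1.8) + (2.2)·(2.2) + (-1.8)·(-1.8)) / 4 = 24.8/4 = 6.2
  S = [[8.2, -4.55],
 [-4.55, 6.2]].

Step 3 — invert S. det(S) = 8.2·6.2 - (-4.55)² = 30.1375.
  S^{-1} = (1/det) · [[d, -b], [-b, a]] = [[0.2057, 0.151],
 [0.151, 0.2721]].

Step 4 — quadratic form (x̄ - mu_0)^T · S^{-1} · (x̄ - mu_0):
  S^{-1} · (x̄ - mu_0) = (0.6421, 0.7615),
  (x̄ - mu_0)^T · [...] = (1.8)·(0.6421) + (1.8)·(0.7615) = 2.5264.

Step 5 — scale by n: T² = 5 · 2.5264 = 12.6321.

T² ≈ 12.6321


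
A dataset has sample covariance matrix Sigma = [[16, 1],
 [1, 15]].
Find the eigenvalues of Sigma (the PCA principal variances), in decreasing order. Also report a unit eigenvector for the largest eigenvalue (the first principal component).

Step 1 — characteristic polynomial of 2×2 Sigma:
  det(Sigma - λI) = λ² - trace · λ + det = 0.
  trace = 16 + 15 = 31, det = 16·15 - (1)² = 239.
Step 2 — discriminant:
  Δ = trace² - 4·det = 961 - 956 = 5.
Step 3 — eigenvalues:
  λ = (trace ± √Δ)/2 = (31 ± 2.2361)/2,
  λ_1 = 16.618,  λ_2 = 14.382.

Step 4 — unit eigenvector for λ_1: solve (Sigma - λ_1 I)v = 0. First row:
  (16 - 16.618)·v_x + (1)·v_y = 0, i.e. (-0.618)·v_x + (1)·v_y = 0,
  so v ∝ (b, λ_1 - a) = (1, 0.618) = u.
  ||u|| = √((1)² + (0.618)²) = √(1.382) ≈ 1.1756,
  v_1 = u/||u|| ≈ (0.8507, 0.5257) (||v_1|| = 1).

λ_1 = 16.618,  λ_2 = 14.382;  v_1 ≈ (0.8507, 0.5257)


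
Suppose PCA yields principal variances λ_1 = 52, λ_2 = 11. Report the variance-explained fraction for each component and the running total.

Step 1 — total variance = trace(Sigma) = Σ λ_i = 52 + 11 = 63.

Step 2 — fraction explained by component i = λ_i / Σ λ:
  PC1: 52/63 = 0.8254
  PC2: 11/63 = 0.1746

Step 3 — cumulative fraction after k components = (λ_1 + ... + λ_k) / Σ λ:
  k = 1: 52/63 = 0.8254
  k = 2: (52 + 11)/63 = 63/63 = 1

Summary (fraction, with percent):

explained: PC1 0.8254 (82.54%), PC2 0.1746 (17.46%);  cumulative: 0.8254, 1


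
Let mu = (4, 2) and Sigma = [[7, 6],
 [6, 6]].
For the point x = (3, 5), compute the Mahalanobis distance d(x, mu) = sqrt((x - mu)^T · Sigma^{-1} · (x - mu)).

Step 1 — centre the observation: (x - mu) = (-1, 3).

Step 2 — invert Sigma. det(Sigma) = 7·6 - (6)² = 6.
  Sigma^{-1} = (1/det) · [[d, -b], [-b, a]] = [[1, -1],
 [-1, 1.1667]].

Step 3 — form the quadratic (x - mu)^T · Sigma^{-1} · (x - mu):
  Sigma^{-1} · (x - mu) = (-4, 4.5).
  (x - mu)^T · [Sigma^{-1} · (x - mu)] = (-1)·(-4) + (3)·(4.5) = 17.5.

Step 4 — take square root: d = √(17.5) ≈ 4.1833.

d(x, mu) = √(17.5) ≈ 4.1833


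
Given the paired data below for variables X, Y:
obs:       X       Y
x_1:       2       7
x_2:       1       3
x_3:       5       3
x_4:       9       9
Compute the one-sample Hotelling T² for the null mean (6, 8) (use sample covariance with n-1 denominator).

Step 1 — sample mean vector:
  mean(X) = (2 + 1 + 5 + 9) / 4 = 17/4 = 4.25
  mean(Y) = (7 + 3 + 3 + 9) / 4 = 22/4 = 5.5
  x̄ = (4.25, 5.5),  deviation x̄ - mu_0 = (4.25, 5.5) - (6, 8) = (-1.75, -2.5).

Step 2 — sample covariance matrix, S[i,j] = (1/(n-1)) · Σ_k (x_{k,i} - mean_i) · (x_{k,j} - mean_j), divisor n-1 = 3:
  S[X,X] = ((-2.25)·(-2.25) + (-3.25)·(-3.25) + (0.75)·(0.75) + (4.75)·(4.75)) / 3 = 38.75/3 = 12.9167
  S[X,Y] = ((-2.25)·(1.5) + (-3.25)·(-2.5) + (0.75)·(-2.5) + (4.75)·(3.5)) / 3 = 19.5/3 = 6.5
  S[Y,Y] = ((1.5)·(1.5) + (-2.5)·(-2.5) + (-2.5)·(-2.5) + (3.5)·(3.5)) / 3 = 27/3 = 9
  S = [[12.9167, 6.5],
 [6.5, 9]].

Step 3 — invert S. det(S) = 12.9167·9 - (6.5)² = 74.
  S^{-1} = (1/det) · [[d, -b], [-b, a]] = [[0.1216, -0.0878],
 [-0.0878, 0.1745]].

Step 4 — quadratic form (x̄ - mu_0)^T · S^{-1} · (x̄ - mu_0):
  S^{-1} · (x̄ - mu_0) = (0.0068, -0.2827),
  (x̄ - mu_0)^T · [...] = (-1.75)·(0.0068) + (-2.5)·(-0.2827) = 0.6948.

Step 5 — scale by n: T² = 4 · 0.6948 = 2.7793.

T² ≈ 2.7793


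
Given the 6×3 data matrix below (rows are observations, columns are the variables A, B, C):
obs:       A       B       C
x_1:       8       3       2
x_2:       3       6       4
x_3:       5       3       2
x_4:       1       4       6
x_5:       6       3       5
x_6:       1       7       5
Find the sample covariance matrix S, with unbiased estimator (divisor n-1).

Step 1 — column means:
  mean(A) = (8 + 3 + 5 + 1 + 6 + 1) / 6 = 24/6 = 4
  mean(B) = (3 + 6 + 3 + 4 + 3 + 7) / 6 = 26/6 = 4.3333
  mean(C) = (2 + 4 + 2 + 6 + 5 + 5) / 6 = 24/6 = 4

Step 2 — sample covariance S[i,j] = (1/(n-1)) · Σ_k (x_{k,i} - mean_i) · (x_{k,j} - mean_j), with n-1 = 5.
  S[A,A] = ((4)·(4) + (-1)·(-1) + (1)·(1) + (-3)·(-3) + (2)·(2) + (-3)·(-3)) / 5 = 40/5 = 8
  S[A,B] = ((4)·(-1.3333) + (-1)·(1.6667) + (1)·(-1.3333) + (-3)·(-0.3333) + (2)·(-1.3333) + (-3)·(2.6667)) / 5 = -18/5 = -3.6
  S[A,C] = ((4)·(-2) + (-1)·(0) + (1)·(-2) + (-3)·(2) + (2)·(1) + (-3)·(1)) / 5 = -17/5 = -3.4
  S[B,B] = ((-1.3333)·(-1.3333) + (1.6667)·(1.6667) + (-1.3333)·(-1.3333) + (-0.3333)·(-0.3333) + (-1.3333)·(-1.3333) + (2.6667)·(2.6667)) / 5 = 15.3333/5 = 3.0667
  S[B,C] = ((-1.3333)·(-2) + (1.6667)·(0) + (-1.3333)·(-2) + (-0.3333)·(2) + (-1.3333)·(1) + (2.6667)·(1)) / 5 = 6/5 = 1.2
  S[C,C] = ((-2)·(-2) + (0)·(0) + (-2)·(-2) + (2)·(2) + (1)·(1) + (1)·(1)) / 5 = 14/5 = 2.8

S is symmetric (S[j,i] = S[i,j]). Assembling:

S = [[8, -3.6, -3.4],
 [-3.6, 3.0667, 1.2],
 [-3.4, 1.2, 2.8]]


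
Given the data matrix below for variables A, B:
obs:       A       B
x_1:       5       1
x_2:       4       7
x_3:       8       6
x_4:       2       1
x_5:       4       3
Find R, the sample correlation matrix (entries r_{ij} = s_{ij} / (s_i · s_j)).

Step 1 — column means:
  mean(A) = (5 + 4 + 8 + 2 + 4) / 5 = 23/5 = 4.6
  mean(B) = (1 + 7 + 6 + 1 + 3) / 5 = 18/5 = 3.6

Step 2 — sample variances and covariances s[i,j] = (1/(n-1)) · Σ_k (x_{k,i} - mean_i) · (x_{k,j} - mean_j), with n-1 = 4:
  s[A,A] = ((0.4)·(0.4) + (-0.6)·(-0.6) + (3.4)·(3.4) + (-2.6)·(-2.6) + (-0.6)·(-0.6)) / 4 = 19.2/4 = 4.8
  s[A,B] = ((0.4)·(-2.6) + (-0.6)·(3.4) + (3.4)·(2.4) + (-2.6)·(-2.6) + (-0.6)·(-0.6)) / 4 = 12.2/4 = 3.05
  s[B,B] = ((-2.6)·(-2.6) + (3.4)·(3.4) + (2.4)·(2.4) + (-2.6)·(-2.6) + (-0.6)·(-0.6)) / 4 = 31.2/4 = 7.8
  Sample standard deviations s_i = √(s[i,i]):
  s(A) = √(4.8) = 2.1909
  s(B) = √(7.8) = 2.7928

Step 3 — r_{ij} = s_{ij} / (s_i · s_j):
  r[A,A] = 1 (diagonal).
  r[A,B] = 3.05 / (2.1909 · 2.7928) = 3.05 / 6.1188 = 0.4985
  r[B,B] = 1 (diagonal).

R is symmetric with unit diagonal. Assembling:

R = [[1, 0.4985],
 [0.4985, 1]]


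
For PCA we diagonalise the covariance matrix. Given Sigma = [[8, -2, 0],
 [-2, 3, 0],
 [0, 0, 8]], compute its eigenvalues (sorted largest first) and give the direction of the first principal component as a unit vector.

Step 1 — characteristic polynomial p(λ) = det(λI - Sigma) = λ³ - tr·λ² + c_1·λ - det, where tr = trace, c_1 = sum of the principal 2×2 minors, det = det(Sigma):
  tr = 8 + 3 + 8 = 19,
  c_1 = (8·3 - (-2)²) + (8·8 - (0)²) + (3·8 - (0)²) = 20 + 64 + 24 = 108,
  det = 8·(3·8 - (0)²) - (-2)·((-2)·8 - (0)·(0)) + (0)·((-2)·(0) - 3·(0)) = 8·(24) - (-2)·(-16) + (0)·(0) = 160.
  So p(λ) = λ³ - 19λ² + 108λ - 160.
Step 2 — look for an integer root (rational root theorem: any rational root is an integer divisor of 160). Testing λ = 8:
  p(8) = 512 - 1216 + 864 - 160 = 0  ✓
  Dividing out (λ - 8): p(λ) = (λ - 8)(λ² - 11λ + 20).
Step 3 — remaining eigenvalues from the quadratic λ² - 11λ + 20 = 0:
  Δ = 11² - 4·20 = 121 - 80 = 41,  λ = (11 ± √41)/2 = (11 ± 6.4031)/2 ≈ 8.7016 or 2.2984.
  Sorted: λ_1 = 8.7016,  λ_2 = 8,  λ_3 = 2.2984  (check: sum = 19 = tr ✓).

Step 4 — unit eigenvector for λ_1 ≈ 8.7016: v spans the null space of (Sigma - λ_1 I), whose rows are
  r_1 = (-0.7016, -2, 0),  r_2 = (-2, -5.7016, 0),  r_3 = (0, 0, -0.7016).
  v is orthogonal to every row, so take v ∝ r_1 × r_3 = ((-2)·(-0.7016) - (0)·(0), (0)·(0) - (-0.7016)·(-0.7016), (-0.7016)·(0) - (-2)·(0)) ≈ (1.4031, -0.4922, 0).
  Let u = (1.4031, -0.4922, 0).
  ||u|| = √((1.4031)² + (-0.4922)² + (0)²) = √(2.211) ≈ 1.4869,  v_1 = u/||u|| ≈ (0.9436, -0.331, 0) (||v_1|| = 1).

λ_1 = 8.7016,  λ_2 = 8,  λ_3 = 2.2984;  v_1 ≈ (0.9436, -0.331, 0)


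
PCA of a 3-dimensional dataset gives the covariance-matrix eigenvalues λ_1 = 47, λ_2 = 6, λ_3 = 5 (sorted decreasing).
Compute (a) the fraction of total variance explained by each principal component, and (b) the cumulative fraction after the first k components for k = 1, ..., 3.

Step 1 — total variance = trace(Sigma) = Σ λ_i = 47 + 6 + 5 = 58.

Step 2 — fraction explained by component i = λ_i / Σ λ:
  PC1: 47/58 = 0.8103
  PC2: 6/58 = 0.1034
  PC3: 5/58 = 0.0862

Step 3 — cumulative fraction after k components = (λ_1 + ... + λ_k) / Σ λ:
  k = 1: 47/58 = 0.8103
  k = 2: (47 + 6)/58 = 53/58 = 0.9138
  k = 3: (47 + 6 + 5)/58 = 58/58 = 1

Summary (fraction, with percent):

explained: PC1 0.8103 (81.03%), PC2 0.1034 (10.34%), PC3 0.0862 (8.62%);  cumulative: 0.8103, 0.9138, 1


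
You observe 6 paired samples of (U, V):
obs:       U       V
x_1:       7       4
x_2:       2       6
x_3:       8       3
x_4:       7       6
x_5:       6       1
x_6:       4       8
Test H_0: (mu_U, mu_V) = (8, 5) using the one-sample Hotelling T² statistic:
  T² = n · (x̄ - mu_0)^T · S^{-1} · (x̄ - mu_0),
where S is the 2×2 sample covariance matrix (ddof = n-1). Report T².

Step 1 — sample mean vector:
  mean(U) = (7 + 2 + 8 + 7 + 6 + 4) / 6 = 34/6 = 5.6667
  mean(V) = (4 + 6 + 3 + 6 + 1 + 8) / 6 = 28/6 = 4.6667
  x̄ = (5.6667, 4.6667),  deviation x̄ - mu_0 = (5.6667, 4.6667) - (8, 5) = (-2.3333, -0.3333).

Step 2 — sample covariance matrix, S[i,j] = (1/(n-1)) · Σ_k (x_{k,i} - mean_i) · (x_{k,j} - mean_j), divisor n-1 = 5:
  S[U,U] = ((1.3333)·(1.3333) + (-3.6667)·(-3.6667) + (2.3333)·(2.3333) + (1.3333)·(1.3333) + (0.3333)·(0.3333) + (-1.6667)·(-1.6667)) / 5 = 25.3333/5 = 5.0667
  S[U,V] = ((1.3333)·(-0.6667) + (-3.6667)·(1.3333) + (2.3333)·(-1.6667) + (1.3333)·(1.3333) + (0.3333)·(-3.6667) + (-1.6667)·(3.3333)) / 5 = -14.6667/5 = -2.9333
  S[V,V] = ((-0.6667)·(-0.6667) + (1.3333)·(1.3333) + (-1.6667)·(-1.6667) + (1.3333)·(1.3333) + (-3.6667)·(-3.6667) + (3.3333)·(3.3333)) / 5 = 31.3333/5 = 6.2667
  S = [[5.0667, -2.9333],
 [-2.9333, 6.2667]].

Step 3 — invert S. det(S) = 5.0667·6.2667 - (-2.9333)² = 23.1467.
  S^{-1} = (1/det) · [[d, -b], [-b, a]] = [[0.2707, 0.1267],
 [0.1267, 0.2189]].

Step 4 — quadratic form (x̄ - mu_0)^T · S^{-1} · (x̄ - mu_0):
  S^{-1} · (x̄ - mu_0) = (-0.674, -0.3687),
  (x̄ - mu_0)^T · [...] = (-2.3333)·(-0.674) + (-0.3333)·(-0.3687) = 1.6955.

Step 5 — scale by n: T² = 6 · 1.6955 = 10.1728.

T² ≈ 10.1728


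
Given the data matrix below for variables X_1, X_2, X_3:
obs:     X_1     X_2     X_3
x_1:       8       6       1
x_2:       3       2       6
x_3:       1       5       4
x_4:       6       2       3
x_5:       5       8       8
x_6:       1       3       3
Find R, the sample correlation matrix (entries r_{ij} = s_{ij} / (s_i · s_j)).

Step 1 — column means:
  mean(X_1) = (8 + 3 + 1 + 6 + 5 + 1) / 6 = 24/6 = 4
  mean(X_2) = (6 + 2 + 5 + 2 + 8 + 3) / 6 = 26/6 = 4.3333
  mean(X_3) = (1 + 6 + 4 + 3 + 8 + 3) / 6 = 25/6 = 4.1667

Step 2 — sample variances and covariances s[i,j] = (1/(n-1)) · Σ_k (x_{k,i} - mean_i) · (x_{k,j} - mean_j), with n-1 = 5:
  s[X_1,X_1] = ((4)·(4) + (-1)·(-1) + (-3)·(-3) + (2)·(2) + (1)·(1) + (-3)·(-3)) / 5 = 40/5 = 8
  s[X_1,X_2] = ((4)·(1.6667) + (-1)·(-2.3333) + (-3)·(0.6667) + (2)·(-2.3333) + (1)·(3.6667) + (-3)·(-1.3333)) / 5 = 10/5 = 2
  s[X_1,X_3] = ((4)·(-3.1667) + (-1)·(1.8333) + (-3)·(-0.1667) + (2)·(-1.1667) + (1)·(3.8333) + (-3)·(-1.1667)) / 5 = -9/5 = -1.8
  s[X_2,X_2] = ((1.6667)·(1.6667) + (-2.3333)·(-2.3333) + (0.6667)·(0.6667) + (-2.3333)·(-2.3333) + (3.6667)·(3.6667) + (-1.3333)·(-1.3333)) / 5 = 29.3333/5 = 5.8667
  s[X_2,X_3] = ((1.6667)·(-3.1667) + (-2.3333)·(1.8333) + (0.6667)·(-0.1667) + (-2.3333)·(-1.1667) + (3.6667)·(3.8333) + (-1.3333)·(-1.1667)) / 5 = 8.6667/5 = 1.7333
  s[X_3,X_3] = ((-3.1667)·(-3.1667) + (1.8333)·(1.8333) + (-0.1667)·(-0.1667) + (-1.1667)·(-1.1667) + (3.8333)·(3.8333) + (-1.1667)·(-1.1667)) / 5 = 30.8333/5 = 6.1667
  Sample standard deviations s_i = √(s[i,i]):
  s(X_1) = √(8) = 2.8284
  s(X_2) = √(5.8667) = 2.4221
  s(X_3) = √(6.1667) = 2.4833

Step 3 — r_{ij} = s_{ij} / (s_i · s_j):
  r[X_1,X_1] = 1 (diagonal).
  r[X_1,X_2] = 2 / (2.8284 · 2.4221) = 2 / 6.8508 = 0.2919
  r[X_1,X_3] = -1.8 / (2.8284 · 2.4833) = -1.8 / 7.0238 = -0.2563
  r[X_2,X_2] = 1 (diagonal).
  r[X_2,X_3] = 1.7333 / (2.4221 · 2.4833) = 1.7333 / 6.0148 = 0.2882
  r[X_3,X_3] = 1 (diagonal).

R is symmetric with unit diagonal. Assembling:

R = [[1, 0.2919, -0.2563],
 [0.2919, 1, 0.2882],
 [-0.2563, 0.2882, 1]]


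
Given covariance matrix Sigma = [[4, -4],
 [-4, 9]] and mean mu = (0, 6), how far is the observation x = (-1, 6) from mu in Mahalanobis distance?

Step 1 — centre the observation: (x - mu) = (-1, 0).

Step 2 — invert Sigma. det(Sigma) = 4·9 - (-4)² = 20.
  Sigma^{-1} = (1/det) · [[d, -b], [-b, a]] = [[0.45, 0.2],
 [0.2, 0.2]].

Step 3 — form the quadratic (x - mu)^T · Sigma^{-1} · (x - mu):
  Sigma^{-1} · (x - mu) = (-0.45, -0.2).
  (x - mu)^T · [Sigma^{-1} · (x - mu)] = (-1)·(-0.45) + (0)·(-0.2) = 0.45.

Step 4 — take square root: d = √(0.45) ≈ 0.6708.

d(x, mu) = √(0.45) ≈ 0.6708


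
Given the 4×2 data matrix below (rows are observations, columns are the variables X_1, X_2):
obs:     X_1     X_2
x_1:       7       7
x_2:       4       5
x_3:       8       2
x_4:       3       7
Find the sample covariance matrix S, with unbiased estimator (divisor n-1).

Step 1 — column means:
  mean(X_1) = (7 + 4 + 8 + 3) / 4 = 22/4 = 5.5
  mean(X_2) = (7 + 5 + 2 + 7) / 4 = 21/4 = 5.25

Step 2 — sample covariance S[i,j] = (1/(n-1)) · Σ_k (x_{k,i} - mean_i) · (x_{k,j} - mean_j), with n-1 = 3.
  S[X_1,X_1] = ((1.5)·(1.5) + (-1.5)·(-1.5) + (2.5)·(2.5) + (-2.5)·(-2.5)) / 3 = 17/3 = 5.6667
  S[X_1,X_2] = ((1.5)·(1.75) + (-1.5)·(-0.25) + (2.5)·(-3.25) + (-2.5)·(1.75)) / 3 = -9.5/3 = -3.1667
  S[X_2,X_2] = ((1.75)·(1.75) + (-0.25)·(-0.25) + (-3.25)·(-3.25) + (1.75)·(1.75)) / 3 = 16.75/3 = 5.5833

S is symmetric (S[j,i] = S[i,j]). Assembling:

S = [[5.6667, -3.1667],
 [-3.1667, 5.5833]]


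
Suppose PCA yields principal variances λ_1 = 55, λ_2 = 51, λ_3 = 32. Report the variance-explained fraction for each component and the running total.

Step 1 — total variance = trace(Sigma) = Σ λ_i = 55 + 51 + 32 = 138.

Step 2 — fraction explained by component i = λ_i / Σ λ:
  PC1: 55/138 = 0.3986
  PC2: 51/138 = 0.3696
  PC3: 32/138 = 0.2319

Step 3 — cumulative fraction after k components = (λ_1 + ... + λ_k) / Σ λ:
  k = 1: 55/138 = 0.3986
  k = 2: (55 + 51)/138 = 106/138 = 0.7681
  k = 3: (55 + 51 + 32)/138 = 138/138 = 1

Summary (fraction, with percent):

explained: PC1 0.3986 (39.86%), PC2 0.3696 (36.96%), PC3 0.2319 (23.19%);  cumulative: 0.3986, 0.7681, 1


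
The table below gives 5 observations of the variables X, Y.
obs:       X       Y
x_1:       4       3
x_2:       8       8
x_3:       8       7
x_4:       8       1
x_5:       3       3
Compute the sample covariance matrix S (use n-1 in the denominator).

Step 1 — column means:
  mean(X) = (4 + 8 + 8 + 8 + 3) / 5 = 31/5 = 6.2
  mean(Y) = (3 + 8 + 7 + 1 + 3) / 5 = 22/5 = 4.4

Step 2 — sample covariance S[i,j] = (1/(n-1)) · Σ_k (x_{k,i} - mean_i) · (x_{k,j} - mean_j), with n-1 = 4.
  S[X,X] = ((-2.2)·(-2.2) + (1.8)·(1.8) + (1.8)·(1.8) + (1.8)·(1.8) + (-3.2)·(-3.2)) / 4 = 24.8/4 = 6.2
  S[X,Y] = ((-2.2)·(-1.4) + (1.8)·(3.6) + (1.8)·(2.6) + (1.8)·(-3.4) + (-3.2)·(-1.4)) / 4 = 12.6/4 = 3.15
  S[Y,Y] = ((-1.4)·(-1.4) + (3.6)·(3.6) + (2.6)·(2.6) + (-3.4)·(-3.4) + (-1.4)·(-1.4)) / 4 = 35.2/4 = 8.8

S is symmetric (S[j,i] = S[i,j]). Assembling:

S = [[6.2, 3.15],
 [3.15, 8.8]]


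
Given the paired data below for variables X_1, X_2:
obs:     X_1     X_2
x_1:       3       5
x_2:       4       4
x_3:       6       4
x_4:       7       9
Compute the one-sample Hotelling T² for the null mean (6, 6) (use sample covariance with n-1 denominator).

Step 1 — sample mean vector:
  mean(X_1) = (3 + 4 + 6 + 7) / 4 = 20/4 = 5
  mean(X_2) = (5 + 4 + 4 + 9) / 4 = 22/4 = 5.5
  x̄ = (5, 5.5),  deviation x̄ - mu_0 = (5, 5.5) - (6, 6) = (-1, -0.5).

Step 2 — sample covariance matrix, S[i,j] = (1/(n-1)) · Σ_k (x_{k,i} - mean_i) · (x_{k,j} - mean_j), divisor n-1 = 3:
  S[X_1,X_1] = ((-2)·(-2) + (-1)·(-1) + (1)·(1) + (2)·(2)) / 3 = 10/3 = 3.3333
  S[X_1,X_2] = ((-2)·(-0.5) + (-1)·(-1.5) + (1)·(-1.5) + (2)·(3.5)) / 3 = 8/3 = 2.6667
  S[X_2,X_2] = ((-0.5)·(-0.5) + (-1.5)·(-1.5) + (-1.5)·(-1.5) + (3.5)·(3.5)) / 3 = 17/3 = 5.6667
  S = [[3.3333, 2.6667],
 [2.6667, 5.6667]].

Step 3 — invert S. det(S) = 3.3333·5.6667 - (2.6667)² = 11.7778.
  S^{-1} = (1/det) · [[d, -b], [-b, a]] = [[0.4811, -0.2264],
 [-0.2264, 0.283]].

Step 4 — quadratic form (x̄ - mu_0)^T · S^{-1} · (x̄ - mu_0):
  S^{-1} · (x̄ - mu_0) = (-0.3679, 0.0849),
  (x̄ - mu_0)^T · [...] = (-1)·(-0.3679) + (-0.5)·(0.0849) = 0.3255.

Step 5 — scale by n: T² = 4 · 0.3255 = 1.3019.

T² ≈ 1.3019


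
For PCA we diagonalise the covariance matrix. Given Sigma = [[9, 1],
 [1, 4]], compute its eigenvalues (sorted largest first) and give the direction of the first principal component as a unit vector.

Step 1 — characteristic polynomial of 2×2 Sigma:
  det(Sigma - λI) = λ² - trace · λ + det = 0.
  trace = 9 + 4 = 13, det = 9·4 - (1)² = 35.
Step 2 — discriminant:
  Δ = trace² - 4·det = 169 - 140 = 29.
Step 3 — eigenvalues:
  λ = (trace ± √Δ)/2 = (13 ± 5.3852)/2,
  λ_1 = 9.1926,  λ_2 = 3.8074.

Step 4 — unit eigenvector for λ_1: solve (Sigma - λ_1 I)v = 0. First row:
  (9 - 9.1926)·v_x + (1)·v_y = 0, i.e. (-0.1926)·v_x + (1)·v_y = 0,
  so v ∝ (b, λ_1 - a) = (1, 0.1926) = u.
  ||u|| = √((1)² + (0.1926)²) = √(1.0371) ≈ 1.0184,
  v_1 = u/||u|| ≈ (0.982, 0.1891) (||v_1|| = 1).

λ_1 = 9.1926,  λ_2 = 3.8074;  v_1 ≈ (0.982, 0.1891)


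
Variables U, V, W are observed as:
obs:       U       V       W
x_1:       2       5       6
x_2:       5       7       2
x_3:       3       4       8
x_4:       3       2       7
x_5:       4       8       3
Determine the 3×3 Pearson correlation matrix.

Step 1 — column means:
  mean(U) = (2 + 5 + 3 + 3 + 4) / 5 = 17/5 = 3.4
  mean(V) = (5 + 7 + 4 + 2 + 8) / 5 = 26/5 = 5.2
  mean(W) = (6 + 2 + 8 + 7 + 3) / 5 = 26/5 = 5.2

Step 2 — sample variances and covariances s[i,j] = (1/(n-1)) · Σ_k (x_{k,i} - mean_i) · (x_{k,j} - mean_j), with n-1 = 4:
  s[U,U] = ((-1.4)·(-1.4) + (1.6)·(1.6) + (-0.4)·(-0.4) + (-0.4)·(-0.4) + (0.6)·(0.6)) / 4 = 5.2/4 = 1.3
  s[U,V] = ((-1.4)·(-0.2) + (1.6)·(1.8) + (-0.4)·(-1.2) + (-0.4)·(-3.2) + (0.6)·(2.8)) / 4 = 6.6/4 = 1.65
  s[U,W] = ((-1.4)·(0.8) + (1.6)·(-3.2) + (-0.4)·(2.8) + (-0.4)·(1.8) + (0.6)·(-2.2)) / 4 = -9.4/4 = -2.35
  s[V,V] = ((-0.2)·(-0.2) + (1.8)·(1.8) + (-1.2)·(-1.2) + (-3.2)·(-3.2) + (2.8)·(2.8)) / 4 = 22.8/4 = 5.7
  s[V,W] = ((-0.2)·(0.8) + (1.8)·(-3.2) + (-1.2)·(2.8) + (-3.2)·(1.8) + (2.8)·(-2.2)) / 4 = -21.2/4 = -5.3
  s[W,W] = ((0.8)·(0.8) + (-3.2)·(-3.2) + (2.8)·(2.8) + (1.8)·(1.8) + (-2.2)·(-2.2)) / 4 = 26.8/4 = 6.7
  Sample standard deviations s_i = √(s[i,i]):
  s(U) = √(1.3) = 1.1402
  s(V) = √(5.7) = 2.3875
  s(W) = √(6.7) = 2.5884

Step 3 — r_{ij} = s_{ij} / (s_i · s_j):
  r[U,U] = 1 (diagonal).
  r[U,V] = 1.65 / (1.1402 · 2.3875) = 1.65 / 2.7221 = 0.6061
  r[U,W] = -2.35 / (1.1402 · 2.5884) = -2.35 / 2.9513 = -0.7963
  r[V,V] = 1 (diagonal).
  r[V,W] = -5.3 / (2.3875 · 2.5884) = -5.3 / 6.1798 = -0.8576
  r[W,W] = 1 (diagonal).

R is symmetric with unit diagonal. Assembling:

R = [[1, 0.6061, -0.7963],
 [0.6061, 1, -0.8576],
 [-0.7963, -0.8576, 1]]


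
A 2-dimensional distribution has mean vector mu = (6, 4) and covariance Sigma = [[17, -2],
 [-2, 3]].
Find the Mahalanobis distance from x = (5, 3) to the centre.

Step 1 — centre the observation: (x - mu) = (-1, -1).

Step 2 — invert Sigma. det(Sigma) = 17·3 - (-2)² = 47.
  Sigma^{-1} = (1/det) · [[d, -b], [-b, a]] = [[0.0638, 0.0426],
 [0.0426, 0.3617]].

Step 3 — form the quadratic (x - mu)^T · Sigma^{-1} · (x - mu):
  Sigma^{-1} · (x - mu) = (-0.1064, -0.4043).
  (x - mu)^T · [Sigma^{-1} · (x - mu)] = (-1)·(-0.1064) + (-1)·(-0.4043) = 0.5106.

Step 4 — take square root: d = √(0.5106) ≈ 0.7146.

d(x, mu) = √(0.5106) ≈ 0.7146


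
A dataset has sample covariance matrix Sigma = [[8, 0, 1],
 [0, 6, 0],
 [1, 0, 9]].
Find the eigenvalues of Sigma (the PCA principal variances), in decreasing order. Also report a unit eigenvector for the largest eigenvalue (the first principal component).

Step 1 — characteristic polynomial p(λ) = det(λI - Sigma) = λ³ - tr·λ² + c_1·λ - det, where tr = trace, c_1 = sum of the principal 2×2 minors, det = det(Sigma):
  tr = 8 + 6 + 9 = 23,
  c_1 = (8·6 - (0)²) + (8·9 - (1)²) + (6·9 - (0)²) = 48 + 71 + 54 = 173,
  det = 8·(6·9 - (0)²) - (0)·((0)·9 - (0)·(1)) + (1)·((0)·(0) - 6·(1)) = 8·(54) - (0)·(0) + (1)·(-6) = 426.
  So p(λ) = λ³ - 23λ² + 173λ - 426.
Step 2 — look for an integer root (rational root theorem: any rational root is an integer divisor of 426). Testing λ = 6:
  p(6) = 216 - 828 + 1038 - 426 = 0  ✓
  Dividing out (λ - 6): p(λ) = (λ - 6)(λ² - 17λ + 71).
Step 3 — remaining eigenvalues from the quadratic λ² - 17λ + 71 = 0:
  Δ = 17² - 4·71 = 289 - 284 = 5,  λ = (17 ± √5)/2 = (17 ± 2.2361)/2 ≈ 9.618 or 7.382.
  Sorted: λ_1 = 9.618,  λ_2 = 7.382,  λ_3 = 6  (check: sum = 23 = tr ✓).

Step 4 — unit eigenvector for λ_1 ≈ 9.618: v spans the null space of (Sigma - λ_1 I), whose rows are
  r_1 = (-1.618, 0, 1),  r_2 = (0, -3.618, 0),  r_3 = (1, 0, -0.618).
  v is orthogonal to every row, so take v ∝ r_1 × r_2 = ((0)·(0) - (1)·(-3.618), (1)·(0) - (-1.618)·(0), (-1.618)·(-3.618) - (0)·(0)) ≈ (3.618, 0, 5.8541).
  Let u = (3.618, 0, 5.8541).
  ||u|| = √((3.618)² + (0)² + (5.8541)²) = √(47.3607) ≈ 6.8819,  v_1 = u/||u|| ≈ (0.5257, 0, 0.8507) (||v_1|| = 1).

λ_1 = 9.618,  λ_2 = 7.382,  λ_3 = 6;  v_1 ≈ (0.5257, 0, 0.8507)


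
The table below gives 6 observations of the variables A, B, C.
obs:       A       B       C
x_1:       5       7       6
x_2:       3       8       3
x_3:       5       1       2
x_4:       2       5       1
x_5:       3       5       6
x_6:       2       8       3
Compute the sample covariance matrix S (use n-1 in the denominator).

Step 1 — column means:
  mean(A) = (5 + 3 + 5 + 2 + 3 + 2) / 6 = 20/6 = 3.3333
  mean(B) = (7 + 8 + 1 + 5 + 5 + 8) / 6 = 34/6 = 5.6667
  mean(C) = (6 + 3 + 2 + 1 + 6 + 3) / 6 = 21/6 = 3.5

Step 2 — sample covariance S[i,j] = (1/(n-1)) · Σ_k (x_{k,i} - mean_i) · (x_{k,j} - mean_j), with n-1 = 5.
  S[A,A] = ((1.6667)·(1.6667) + (-0.3333)·(-0.3333) + (1.6667)·(1.6667) + (-1.3333)·(-1.3333) + (-0.3333)·(-0.3333) + (-1.3333)·(-1.3333)) / 5 = 9.3333/5 = 1.8667
  S[A,B] = ((1.6667)·(1.3333) + (-0.3333)·(2.3333) + (1.6667)·(-4.6667) + (-1.3333)·(-0.6667) + (-0.3333)·(-0.6667) + (-1.3333)·(2.3333)) / 5 = -8.3333/5 = -1.6667
  S[A,C] = ((1.6667)·(2.5) + (-0.3333)·(-0.5) + (1.6667)·(-1.5) + (-1.3333)·(-2.5) + (-0.3333)·(2.5) + (-1.3333)·(-0.5)) / 5 = 5/5 = 1
  S[B,B] = ((1.3333)·(1.3333) + (2.3333)·(2.3333) + (-4.6667)·(-4.6667) + (-0.6667)·(-0.6667) + (-0.6667)·(-0.6667) + (2.3333)·(2.3333)) / 5 = 35.3333/5 = 7.0667
  S[B,C] = ((1.3333)·(2.5) + (2.3333)·(-0.5) + (-4.6667)·(-1.5) + (-0.6667)·(-2.5) + (-0.6667)·(2.5) + (2.3333)·(-0.5)) / 5 = 8/5 = 1.6
  S[C,C] = ((2.5)·(2.5) + (-0.5)·(-0.5) + (-1.5)·(-1.5) + (-2.5)·(-2.5) + (2.5)·(2.5) + (-0.5)·(-0.5)) / 5 = 21.5/5 = 4.3

S is symmetric (S[j,i] = S[i,j]). Assembling:

S = [[1.8667, -1.6667, 1],
 [-1.6667, 7.0667, 1.6],
 [1, 1.6, 4.3]]


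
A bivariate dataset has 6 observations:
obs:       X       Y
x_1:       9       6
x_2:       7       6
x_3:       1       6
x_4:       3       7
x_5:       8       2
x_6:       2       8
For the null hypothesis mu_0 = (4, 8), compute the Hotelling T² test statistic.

Step 1 — sample mean vector:
  mean(X) = (9 + 7 + 1 + 3 + 8 + 2) / 6 = 30/6 = 5
  mean(Y) = (6 + 6 + 6 + 7 + 2 + 8) / 6 = 35/6 = 5.8333
  x̄ = (5, 5.8333),  deviation x̄ - mu_0 = (5, 5.8333) - (4, 8) = (1, -2.1667).

Step 2 — sample covariance matrix, S[i,j] = (1/(n-1)) · Σ_k (x_{k,i} - mean_i) · (x_{k,j} - mean_j), divisor n-1 = 5:
  S[X,X] = ((4)·(4) + (2)·(2) + (-4)·(-4) + (-2)·(-2) + (3)·(3) + (-3)·(-3)) / 5 = 58/5 = 11.6
  S[X,Y] = ((4)·(0.1667) + (2)·(0.1667) + (-4)·(0.1667) + (-2)·(1.1667) + (3)·(-3.8333) + (-3)·(2.1667)) / 5 = -20/5 = -4
  S[Y,Y] = ((0.1667)·(0.1667) + (0.1667)·(0.1667) + (0.1667)·(0.1667) + (1.1667)·(1.1667) + (-3.8333)·(-3.8333) + (2.1667)·(2.1667)) / 5 = 20.8333/5 = 4.1667
  S = [[11.6, -4],
 [-4, 4.1667]].

Step 3 — invert S. det(S) = 11.6·4.1667 - (-4)² = 32.3333.
  S^{-1} = (1/det) · [[d, -b], [-b, a]] = [[0.1289, 0.1237],
 [0.1237, 0.3588]].

Step 4 — quadratic form (x̄ - mu_0)^T · S^{-1} · (x̄ - mu_0):
  S^{-1} · (x̄ - mu_0) = (-0.1392, -0.6536),
  (x̄ - mu_0)^T · [...] = (1)·(-0.1392) + (-2.1667)·(-0.6536) = 1.277.

Step 5 — scale by n: T² = 6 · 1.277 = 7.6619.

T² ≈ 7.6619


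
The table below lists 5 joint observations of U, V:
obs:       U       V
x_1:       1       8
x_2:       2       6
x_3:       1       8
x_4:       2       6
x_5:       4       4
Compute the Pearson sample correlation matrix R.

Step 1 — column means:
  mean(U) = (1 + 2 + 1 + 2 + 4) / 5 = 10/5 = 2
  mean(V) = (8 + 6 + 8 + 6 + 4) / 5 = 32/5 = 6.4

Step 2 — sample variances and covariances s[i,j] = (1/(n-1)) · Σ_k (x_{k,i} - mean_i) · (x_{k,j} - mean_j), with n-1 = 4:
  s[U,U] = ((-1)·(-1) + (0)·(0) + (-1)·(-1) + (0)·(0) + (2)·(2)) / 4 = 6/4 = 1.5
  s[U,V] = ((-1)·(1.6) + (0)·(-0.4) + (-1)·(1.6) + (0)·(-0.4) + (2)·(-2.4)) / 4 = -8/4 = -2
  s[V,V] = ((1.6)·(1.6) + (-0.4)·(-0.4) + (1.6)·(1.6) + (-0.4)·(-0.4) + (-2.4)·(-2.4)) / 4 = 11.2/4 = 2.8
  Sample standard deviations s_i = √(s[i,i]):
  s(U) = √(1.5) = 1.2247
  s(V) = √(2.8) = 1.6733

Step 3 — r_{ij} = s_{ij} / (s_i · s_j):
  r[U,U] = 1 (diagonal).
  r[U,V] = -2 / (1.2247 · 1.6733) = -2 / 2.0494 = -0.9759
  r[V,V] = 1 (diagonal).

R is symmetric with unit diagonal. Assembling:

R = [[1, -0.9759],
 [-0.9759, 1]]


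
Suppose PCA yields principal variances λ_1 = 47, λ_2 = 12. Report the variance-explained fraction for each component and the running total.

Step 1 — total variance = trace(Sigma) = Σ λ_i = 47 + 12 = 59.

Step 2 — fraction explained by component i = λ_i / Σ λ:
  PC1: 47/59 = 0.7966
  PC2: 12/59 = 0.2034

Step 3 — cumulative fraction after k components = (λ_1 + ... + λ_k) / Σ λ:
  k = 1: 47/59 = 0.7966
  k = 2: (47 + 12)/59 = 59/59 = 1

Summary (fraction, with percent):

explained: PC1 0.7966 (79.66%), PC2 0.2034 (20.34%);  cumulative: 0.7966, 1
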